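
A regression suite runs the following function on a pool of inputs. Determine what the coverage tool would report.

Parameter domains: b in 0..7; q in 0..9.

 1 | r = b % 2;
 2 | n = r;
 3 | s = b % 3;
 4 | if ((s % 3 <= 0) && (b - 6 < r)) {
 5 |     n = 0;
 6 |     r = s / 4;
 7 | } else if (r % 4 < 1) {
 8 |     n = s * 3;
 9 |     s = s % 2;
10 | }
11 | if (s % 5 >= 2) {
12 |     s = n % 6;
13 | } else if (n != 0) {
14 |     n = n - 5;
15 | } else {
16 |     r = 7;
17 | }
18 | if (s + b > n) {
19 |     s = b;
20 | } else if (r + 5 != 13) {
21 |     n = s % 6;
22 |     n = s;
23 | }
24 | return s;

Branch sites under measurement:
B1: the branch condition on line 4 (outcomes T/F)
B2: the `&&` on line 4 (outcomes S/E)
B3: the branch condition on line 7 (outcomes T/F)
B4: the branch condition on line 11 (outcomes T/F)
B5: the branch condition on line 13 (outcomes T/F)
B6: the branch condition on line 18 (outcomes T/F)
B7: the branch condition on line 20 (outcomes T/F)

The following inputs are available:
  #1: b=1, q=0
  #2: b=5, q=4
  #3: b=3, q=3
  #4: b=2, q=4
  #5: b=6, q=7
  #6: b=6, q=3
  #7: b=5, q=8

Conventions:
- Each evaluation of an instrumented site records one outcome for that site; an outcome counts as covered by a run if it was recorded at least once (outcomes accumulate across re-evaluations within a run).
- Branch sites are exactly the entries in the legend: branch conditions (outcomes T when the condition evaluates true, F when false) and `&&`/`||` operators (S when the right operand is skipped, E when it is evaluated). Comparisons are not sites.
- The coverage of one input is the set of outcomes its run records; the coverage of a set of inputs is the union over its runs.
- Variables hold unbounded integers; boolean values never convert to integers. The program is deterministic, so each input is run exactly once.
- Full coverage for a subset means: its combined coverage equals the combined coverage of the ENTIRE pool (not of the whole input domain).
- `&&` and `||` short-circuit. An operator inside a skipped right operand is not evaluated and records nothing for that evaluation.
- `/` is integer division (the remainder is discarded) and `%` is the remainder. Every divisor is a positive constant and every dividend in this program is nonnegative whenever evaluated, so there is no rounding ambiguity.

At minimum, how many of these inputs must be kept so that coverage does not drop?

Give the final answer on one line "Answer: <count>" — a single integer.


input #1, b=1, q=0: events B2->S, B1->F, B3->F, B4->F, B5->T, B6->T; outcomes B1=F, B2=S, B3=F, B4=F, B5=T, B6=T
input #2, b=5, q=4: events B2->S, B1->F, B3->F, B4->T, B6->T; outcomes B1=F, B2=S, B3=F, B4=T, B6=T
input #3, b=3, q=3: events B2->E, B1->T, B4->F, B5->F, B6->T; outcomes B1=T, B2=E, B4=F, B5=F, B6=T
input #4, b=2, q=4: events B2->S, B1->F, B3->T, B4->F, B5->T, B6->T; outcomes B1=F, B2=S, B3=T, B4=F, B5=T, B6=T
input #5, b=6, q=7: events B2->E, B1->F, B3->T, B4->F, B5->F, B6->T; outcomes B1=F, B2=E, B3=T, B4=F, B5=F, B6=T
input #6, b=6, q=3: events B2->E, B1->F, B3->T, B4->F, B5->F, B6->T; outcomes B1=F, B2=E, B3=T, B4=F, B5=F, B6=T
input #7, b=5, q=8: events B2->S, B1->F, B3->F, B4->T, B6->T; outcomes B1=F, B2=S, B3=F, B4=T, B6=T
the full pool covers 11 outcomes: B1=T, B1=F, B2=S, B2=E, B3=T, B3=F, B4=T, B4=F, B5=T, B5=F, B6=T
every size-1 subset falls short of the 11 outcomes (best: 6/11)
every size-2 subset falls short of the 11 outcomes (best: 9/11)
the canonical winner is {2, 3, 4}: size 3, full 11-outcome coverage, earliest index list among size-3 covers
Answer: 3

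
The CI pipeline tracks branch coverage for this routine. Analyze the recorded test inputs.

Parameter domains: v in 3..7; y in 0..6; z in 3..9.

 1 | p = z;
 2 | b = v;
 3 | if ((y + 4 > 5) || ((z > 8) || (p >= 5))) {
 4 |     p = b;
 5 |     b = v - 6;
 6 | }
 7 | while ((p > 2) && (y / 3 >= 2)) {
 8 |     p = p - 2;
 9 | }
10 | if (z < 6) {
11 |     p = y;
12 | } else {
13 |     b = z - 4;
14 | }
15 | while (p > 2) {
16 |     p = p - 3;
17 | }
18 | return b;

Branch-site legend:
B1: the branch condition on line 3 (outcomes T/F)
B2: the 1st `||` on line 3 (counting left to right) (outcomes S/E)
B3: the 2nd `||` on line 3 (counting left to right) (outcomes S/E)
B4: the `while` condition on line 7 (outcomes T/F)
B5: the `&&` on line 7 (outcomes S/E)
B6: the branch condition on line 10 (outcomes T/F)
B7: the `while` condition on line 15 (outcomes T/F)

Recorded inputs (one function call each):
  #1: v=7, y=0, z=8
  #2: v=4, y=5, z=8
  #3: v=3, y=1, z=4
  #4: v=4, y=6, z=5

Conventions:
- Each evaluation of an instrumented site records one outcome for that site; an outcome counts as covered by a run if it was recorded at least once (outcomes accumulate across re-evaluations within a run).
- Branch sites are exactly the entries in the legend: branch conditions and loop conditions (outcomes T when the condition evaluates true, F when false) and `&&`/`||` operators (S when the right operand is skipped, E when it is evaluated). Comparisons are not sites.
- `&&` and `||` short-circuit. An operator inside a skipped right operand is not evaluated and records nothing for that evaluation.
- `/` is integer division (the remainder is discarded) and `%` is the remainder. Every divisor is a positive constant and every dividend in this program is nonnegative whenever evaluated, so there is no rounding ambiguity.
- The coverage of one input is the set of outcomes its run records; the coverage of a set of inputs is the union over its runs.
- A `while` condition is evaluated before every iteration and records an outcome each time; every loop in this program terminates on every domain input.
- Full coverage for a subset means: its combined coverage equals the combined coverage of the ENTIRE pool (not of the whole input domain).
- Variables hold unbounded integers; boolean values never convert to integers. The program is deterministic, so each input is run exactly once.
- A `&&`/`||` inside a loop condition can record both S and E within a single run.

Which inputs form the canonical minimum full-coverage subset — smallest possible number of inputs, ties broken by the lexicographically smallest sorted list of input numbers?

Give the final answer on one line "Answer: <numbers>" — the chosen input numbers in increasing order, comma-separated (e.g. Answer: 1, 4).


input #1, v=7, y=0, z=8: events B2->E, B3->E, B1->T, B5->E, B4->F, B6->F, B7->T, B7->T, B7->F; outcomes B1=T, B2=E, B3=E, B4=F, B5=E, B6=F, B7=T, B7=F
input #2, v=4, y=5, z=8: events B2->S, B1->T, B5->E, B4->F, B6->F, B7->T, B7->F; outcomes B1=T, B2=S, B4=F, B5=E, B6=F, B7=T, B7=F
input #3, v=3, y=1, z=4: events B2->E, B3->E, B1->F, B5->E, B4->F, B6->T, B7->F; outcomes B1=F, B2=E, B3=E, B4=F, B5=E, B6=T, B7=F
input #4, v=4, y=6, z=5: events B2->S, B1->T, B5->E, B4->T, B5->S, B4->F, B6->T, B7->T, B7->T, B7->F; outcomes B1=T, B2=S, B4=T, B4=F, B5=S, B5=E, B6=T, B7=T, B7=F
together the pool reaches 13 outcomes: B1=T, B1=F, B2=S, B2=E, B3=E, B4=T, B4=F, B5=S, B5=E, B6=T, B6=F, B7=T, B7=F
every size-1 subset falls short of the 13 outcomes (best: 9/13)
every size-2 subset falls short of the 13 outcomes (best: 12/13)
the canonical winner is {1, 3, 4}: size 3, full 13-outcome coverage, earliest index list among size-3 covers
Answer: 1, 3, 4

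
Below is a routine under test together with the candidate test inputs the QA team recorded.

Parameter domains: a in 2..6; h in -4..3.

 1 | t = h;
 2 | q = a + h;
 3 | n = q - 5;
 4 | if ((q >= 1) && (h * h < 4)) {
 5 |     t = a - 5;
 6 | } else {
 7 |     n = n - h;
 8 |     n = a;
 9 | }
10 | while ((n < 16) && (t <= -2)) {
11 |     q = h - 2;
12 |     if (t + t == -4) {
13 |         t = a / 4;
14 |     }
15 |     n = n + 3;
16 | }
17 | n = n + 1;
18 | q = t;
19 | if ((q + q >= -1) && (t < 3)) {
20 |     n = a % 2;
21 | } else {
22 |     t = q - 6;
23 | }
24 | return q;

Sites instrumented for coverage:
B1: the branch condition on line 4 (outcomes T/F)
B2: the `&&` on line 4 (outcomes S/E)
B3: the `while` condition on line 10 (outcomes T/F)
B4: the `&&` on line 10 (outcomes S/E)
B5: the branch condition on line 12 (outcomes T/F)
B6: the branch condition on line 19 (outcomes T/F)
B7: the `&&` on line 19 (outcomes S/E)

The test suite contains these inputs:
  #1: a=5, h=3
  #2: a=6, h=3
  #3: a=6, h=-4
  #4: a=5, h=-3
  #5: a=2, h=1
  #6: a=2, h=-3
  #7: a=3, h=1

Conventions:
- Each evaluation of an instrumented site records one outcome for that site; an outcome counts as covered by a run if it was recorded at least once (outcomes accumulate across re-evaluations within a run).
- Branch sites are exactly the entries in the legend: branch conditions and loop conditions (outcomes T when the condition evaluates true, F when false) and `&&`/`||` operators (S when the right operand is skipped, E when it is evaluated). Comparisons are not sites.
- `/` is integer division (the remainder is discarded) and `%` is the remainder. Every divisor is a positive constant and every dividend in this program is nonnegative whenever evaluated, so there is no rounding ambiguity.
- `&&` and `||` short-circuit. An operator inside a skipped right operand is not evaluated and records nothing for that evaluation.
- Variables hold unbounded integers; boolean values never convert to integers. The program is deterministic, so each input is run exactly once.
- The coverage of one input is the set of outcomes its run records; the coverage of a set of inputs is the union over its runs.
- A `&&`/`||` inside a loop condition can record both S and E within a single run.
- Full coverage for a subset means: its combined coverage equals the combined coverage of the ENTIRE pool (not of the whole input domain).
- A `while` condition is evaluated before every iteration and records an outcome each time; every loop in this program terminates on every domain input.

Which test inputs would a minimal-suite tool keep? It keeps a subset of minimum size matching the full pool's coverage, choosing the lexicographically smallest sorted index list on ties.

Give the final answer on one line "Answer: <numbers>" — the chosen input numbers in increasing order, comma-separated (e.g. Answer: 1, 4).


#1 (a=5, h=3) -> B2->E, B1->F, B4->E, B3->F, B7->E, B6->F; covered: B1=F, B2=E, B3=F, B4=E, B6=F, B7=E
#2 (a=6, h=3) -> B2->E, B1->F, B4->E, B3->F, B7->E, B6->F; covered: B1=F, B2=E, B3=F, B4=E, B6=F, B7=E
#3 (a=6, h=-4) -> B2->E, B1->F, B4->E, B3->T, B5->F, B4->E, B3->T, B5->F, B4->E, B3->T, B5->F, B4->E, B3->T, B5->F, ...; covered: B1=F, B2=E, B3=T, B3=F, B4=S, B4=E, B5=F, B6=F, B7=S
#4 (a=5, h=-3) -> B2->E, B1->F, B4->E, B3->T, B5->F, B4->E, B3->T, B5->F, B4->E, B3->T, B5->F, B4->E, B3->T, B5->F, ...; covered: B1=F, B2=E, B3=T, B3=F, B4=S, B4=E, B5=F, B6=F, B7=S
#5 (a=2, h=1) -> B2->E, B1->T, B4->E, B3->T, B5->F, B4->E, B3->T, B5->F, B4->E, B3->T, B5->F, B4->E, B3->T, B5->F, ...; covered: B1=T, B2=E, B3=T, B3=F, B4=S, B4=E, B5=F, B6=F, B7=S
#6 (a=2, h=-3) -> B2->S, B1->F, B4->E, B3->T, B5->F, B4->E, B3->T, B5->F, B4->E, B3->T, B5->F, B4->E, B3->T, B5->F, ...; covered: B1=F, B2=S, B3=T, B3=F, B4=S, B4=E, B5=F, B6=F, B7=S
#7 (a=3, h=1) -> B2->E, B1->T, B4->E, B3->T, B5->T, B4->E, B3->F, B7->E, B6->T; covered: B1=T, B2=E, B3=T, B3=F, B4=E, B5=T, B6=T, B7=E
the full pool covers 14 outcomes: B1=T, B1=F, B2=S, B2=E, B3=T, B3=F, B4=S, B4=E, B5=T, B5=F, B6=T, B6=F, B7=S, B7=E
checked all size-1 subsets: none covers 14 outcomes (max 9/14)
the canonical winner is {6, 7}: size 2, full 14-outcome coverage, earliest index list among size-2 covers
Answer: 6, 7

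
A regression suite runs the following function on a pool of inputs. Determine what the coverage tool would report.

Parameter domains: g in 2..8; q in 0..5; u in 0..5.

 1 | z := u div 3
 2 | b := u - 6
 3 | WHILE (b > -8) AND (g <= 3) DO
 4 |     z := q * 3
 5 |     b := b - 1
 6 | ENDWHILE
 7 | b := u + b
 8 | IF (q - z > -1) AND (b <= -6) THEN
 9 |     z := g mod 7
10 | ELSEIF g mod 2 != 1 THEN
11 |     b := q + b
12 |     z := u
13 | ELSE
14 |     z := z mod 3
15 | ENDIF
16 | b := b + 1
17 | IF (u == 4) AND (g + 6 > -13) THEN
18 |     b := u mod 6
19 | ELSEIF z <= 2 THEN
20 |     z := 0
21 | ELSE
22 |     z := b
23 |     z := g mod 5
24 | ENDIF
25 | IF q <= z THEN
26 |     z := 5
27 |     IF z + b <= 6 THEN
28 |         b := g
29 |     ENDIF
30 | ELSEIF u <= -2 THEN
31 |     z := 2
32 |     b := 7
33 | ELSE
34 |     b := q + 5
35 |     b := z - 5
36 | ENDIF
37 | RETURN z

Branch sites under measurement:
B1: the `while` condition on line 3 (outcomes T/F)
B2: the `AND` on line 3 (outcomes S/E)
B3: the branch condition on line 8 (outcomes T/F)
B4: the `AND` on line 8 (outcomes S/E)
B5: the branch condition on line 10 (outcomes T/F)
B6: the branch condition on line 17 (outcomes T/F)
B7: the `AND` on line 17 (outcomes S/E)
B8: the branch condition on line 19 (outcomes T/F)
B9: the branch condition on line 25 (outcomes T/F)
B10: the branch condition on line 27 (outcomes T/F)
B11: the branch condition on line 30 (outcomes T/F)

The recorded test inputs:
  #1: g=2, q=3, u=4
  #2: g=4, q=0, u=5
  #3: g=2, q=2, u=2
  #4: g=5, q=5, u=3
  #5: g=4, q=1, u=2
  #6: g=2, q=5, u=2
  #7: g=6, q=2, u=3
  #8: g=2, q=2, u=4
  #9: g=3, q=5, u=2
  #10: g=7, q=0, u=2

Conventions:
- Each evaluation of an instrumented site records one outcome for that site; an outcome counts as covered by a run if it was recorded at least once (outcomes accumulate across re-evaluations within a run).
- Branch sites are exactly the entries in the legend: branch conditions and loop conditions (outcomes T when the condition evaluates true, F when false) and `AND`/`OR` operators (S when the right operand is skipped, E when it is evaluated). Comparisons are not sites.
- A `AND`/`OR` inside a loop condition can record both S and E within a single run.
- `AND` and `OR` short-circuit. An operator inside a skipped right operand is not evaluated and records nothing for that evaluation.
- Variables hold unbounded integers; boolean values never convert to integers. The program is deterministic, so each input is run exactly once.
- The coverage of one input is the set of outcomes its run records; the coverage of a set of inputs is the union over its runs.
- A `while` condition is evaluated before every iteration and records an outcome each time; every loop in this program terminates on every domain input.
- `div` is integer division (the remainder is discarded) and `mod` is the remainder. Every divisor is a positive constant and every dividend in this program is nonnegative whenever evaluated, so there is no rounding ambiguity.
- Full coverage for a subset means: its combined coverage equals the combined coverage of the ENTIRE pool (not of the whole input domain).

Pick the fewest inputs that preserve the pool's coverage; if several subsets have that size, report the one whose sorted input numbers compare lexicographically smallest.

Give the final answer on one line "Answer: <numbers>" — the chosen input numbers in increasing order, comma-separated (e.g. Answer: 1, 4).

input #1, g=2, q=3, u=4: outcomes B1=T, B1=F, B2=S, B2=E, B3=F, B4=S, B5=T, B6=T, B7=E, B9=T, B10=F
input #2, g=4, q=0, u=5: outcomes B1=F, B2=E, B3=F, B4=S, B5=T, B6=F, B7=S, B8=F, B9=T, B10=F
input #3, g=2, q=2, u=2: outcomes B1=T, B1=F, B2=S, B2=E, B3=F, B4=S, B5=T, B6=F, B7=S, B8=T, B9=F, B11=F
input #4, g=5, q=5, u=3: outcomes B1=F, B2=E, B3=F, B4=E, B5=F, B6=F, B7=S, B8=T, B9=F, B11=F
input #5, g=4, q=1, u=2: outcomes B1=F, B2=E, B3=F, B4=E, B5=T, B6=F, B7=S, B8=T, B9=F, B11=F
input #6, g=2, q=5, u=2: outcomes B1=T, B1=F, B2=S, B2=E, B3=F, B4=S, B5=T, B6=F, B7=S, B8=T, B9=F, B11=F
input #7, g=6, q=2, u=3: outcomes B1=F, B2=E, B3=F, B4=E, B5=T, B6=F, B7=S, B8=F, B9=F, B11=F
input #8, g=2, q=2, u=4: outcomes B1=T, B1=F, B2=S, B2=E, B3=F, B4=S, B5=T, B6=T, B7=E, B9=T, B10=F
input #9, g=3, q=5, u=2: outcomes B1=T, B1=F, B2=S, B2=E, B3=F, B4=S, B5=F, B6=F, B7=S, B8=T, B9=F, B11=F
input #10, g=7, q=0, u=2: outcomes B1=F, B2=E, B3=F, B4=E, B5=F, B6=F, B7=S, B8=T, B9=T, B10=T
the full pool covers 20 outcomes: B1=T, B1=F, B2=S, B2=E, B3=F, B4=S, B4=E, B5=T, B5=F, B6=T, B6=F, B7=S, B7=E, B8=T, B8=F, B9=T, B9=F, B10=T, B10=F, B11=F
size 1 is not enough: best union over all size-1 subsets is 12/20
size 2 is not enough: best union over all size-2 subsets is 18/20
size 3: inputs {1, 7, 10} cover all 20 outcomes, and no lexicographically smaller subset of this size does

Answer: 1, 7, 10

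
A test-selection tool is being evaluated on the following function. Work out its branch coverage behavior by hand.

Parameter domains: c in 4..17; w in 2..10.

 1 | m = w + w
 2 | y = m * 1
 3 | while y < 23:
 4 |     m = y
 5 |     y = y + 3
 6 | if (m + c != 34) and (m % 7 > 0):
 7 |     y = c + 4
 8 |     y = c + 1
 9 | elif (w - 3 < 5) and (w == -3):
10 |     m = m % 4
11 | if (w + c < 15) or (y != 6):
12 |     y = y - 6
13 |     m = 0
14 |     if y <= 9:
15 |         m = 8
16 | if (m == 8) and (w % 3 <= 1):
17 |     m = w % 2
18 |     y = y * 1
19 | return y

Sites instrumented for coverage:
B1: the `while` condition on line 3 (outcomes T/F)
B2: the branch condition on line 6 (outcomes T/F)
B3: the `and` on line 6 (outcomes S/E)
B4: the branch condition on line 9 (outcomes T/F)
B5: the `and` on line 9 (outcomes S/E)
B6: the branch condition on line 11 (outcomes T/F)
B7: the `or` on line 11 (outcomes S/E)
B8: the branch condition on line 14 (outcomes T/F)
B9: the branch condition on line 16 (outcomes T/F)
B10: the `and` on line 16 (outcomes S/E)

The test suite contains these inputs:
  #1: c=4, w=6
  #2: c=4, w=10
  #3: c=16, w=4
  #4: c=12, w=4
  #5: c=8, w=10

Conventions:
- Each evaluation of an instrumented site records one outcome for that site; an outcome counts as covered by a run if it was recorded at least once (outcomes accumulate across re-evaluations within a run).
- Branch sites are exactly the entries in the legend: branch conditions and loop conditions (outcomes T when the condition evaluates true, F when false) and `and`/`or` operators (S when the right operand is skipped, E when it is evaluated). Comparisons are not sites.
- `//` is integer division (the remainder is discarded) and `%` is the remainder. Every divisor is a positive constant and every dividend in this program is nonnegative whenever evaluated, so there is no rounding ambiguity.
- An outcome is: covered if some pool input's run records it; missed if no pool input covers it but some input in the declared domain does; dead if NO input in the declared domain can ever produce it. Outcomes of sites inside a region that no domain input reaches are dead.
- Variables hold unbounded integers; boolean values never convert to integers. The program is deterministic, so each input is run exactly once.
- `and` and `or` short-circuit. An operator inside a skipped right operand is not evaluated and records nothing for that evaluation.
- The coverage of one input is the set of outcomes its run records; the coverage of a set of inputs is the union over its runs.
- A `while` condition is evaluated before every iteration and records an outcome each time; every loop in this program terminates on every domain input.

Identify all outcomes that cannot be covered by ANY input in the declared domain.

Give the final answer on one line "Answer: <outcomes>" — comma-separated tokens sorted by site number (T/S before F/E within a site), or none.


running all 126 domain inputs and tallying outcomes:
  B4=T: zero occurrences over every domain input -> dead
  reachable outcomes have witnesses, e.g. B1=T (e.g. c=4, w=2), B1=F (e.g. c=4, w=2), B2=T (e.g. c=4, w=2), B2=F (e.g. c=4, w=3)
Answer: B4=T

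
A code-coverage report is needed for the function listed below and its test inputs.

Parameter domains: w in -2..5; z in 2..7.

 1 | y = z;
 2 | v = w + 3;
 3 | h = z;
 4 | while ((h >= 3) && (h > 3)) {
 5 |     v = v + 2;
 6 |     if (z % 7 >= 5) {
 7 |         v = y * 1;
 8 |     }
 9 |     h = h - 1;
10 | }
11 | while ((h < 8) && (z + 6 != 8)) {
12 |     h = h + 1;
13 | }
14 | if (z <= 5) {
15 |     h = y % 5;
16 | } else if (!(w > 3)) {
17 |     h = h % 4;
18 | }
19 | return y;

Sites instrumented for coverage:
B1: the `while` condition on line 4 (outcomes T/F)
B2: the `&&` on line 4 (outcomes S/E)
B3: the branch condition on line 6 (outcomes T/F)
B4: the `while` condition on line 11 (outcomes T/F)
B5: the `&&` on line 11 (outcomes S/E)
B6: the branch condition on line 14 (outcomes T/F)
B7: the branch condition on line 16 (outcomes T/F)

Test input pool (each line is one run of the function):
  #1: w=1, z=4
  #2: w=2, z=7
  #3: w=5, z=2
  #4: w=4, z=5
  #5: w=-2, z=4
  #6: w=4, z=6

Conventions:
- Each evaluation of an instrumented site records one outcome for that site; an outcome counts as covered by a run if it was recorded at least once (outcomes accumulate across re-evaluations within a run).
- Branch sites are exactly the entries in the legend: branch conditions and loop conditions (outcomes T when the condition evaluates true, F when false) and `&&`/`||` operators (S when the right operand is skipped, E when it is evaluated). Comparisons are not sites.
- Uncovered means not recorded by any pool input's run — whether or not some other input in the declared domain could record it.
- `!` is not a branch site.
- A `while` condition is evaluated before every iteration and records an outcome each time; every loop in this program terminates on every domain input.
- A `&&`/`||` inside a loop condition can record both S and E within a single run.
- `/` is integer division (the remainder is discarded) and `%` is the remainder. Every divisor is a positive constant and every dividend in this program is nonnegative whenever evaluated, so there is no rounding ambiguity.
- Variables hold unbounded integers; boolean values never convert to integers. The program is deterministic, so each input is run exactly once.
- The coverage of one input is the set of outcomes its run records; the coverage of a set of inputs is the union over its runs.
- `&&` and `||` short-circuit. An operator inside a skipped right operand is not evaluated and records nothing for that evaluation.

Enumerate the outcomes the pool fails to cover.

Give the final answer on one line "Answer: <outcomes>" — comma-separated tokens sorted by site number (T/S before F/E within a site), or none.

input #1, w=1, z=4: outcomes B1=T, B1=F, B2=E, B3=F, B4=T, B4=F, B5=S, B5=E, B6=T
input #2, w=2, z=7: outcomes B1=T, B1=F, B2=E, B3=F, B4=T, B4=F, B5=S, B5=E, B6=F, B7=T
input #3, w=5, z=2: outcomes B1=F, B2=S, B4=F, B5=E, B6=T
input #4, w=4, z=5: outcomes B1=T, B1=F, B2=E, B3=T, B4=T, B4=F, B5=S, B5=E, B6=T
input #5, w=-2, z=4: outcomes B1=T, B1=F, B2=E, B3=F, B4=T, B4=F, B5=S, B5=E, B6=T
input #6, w=4, z=6: outcomes B1=T, B1=F, B2=E, B3=T, B4=T, B4=F, B5=S, B5=E, B6=F, B7=F
union over the pool: B1=T, B1=F, B2=S, B2=E, B3=T, B3=F, B4=T, B4=F, B5=S, B5=E, B6=T, B6=F, B7=T, B7=F
uncovered (0 of 14): none

Answer: none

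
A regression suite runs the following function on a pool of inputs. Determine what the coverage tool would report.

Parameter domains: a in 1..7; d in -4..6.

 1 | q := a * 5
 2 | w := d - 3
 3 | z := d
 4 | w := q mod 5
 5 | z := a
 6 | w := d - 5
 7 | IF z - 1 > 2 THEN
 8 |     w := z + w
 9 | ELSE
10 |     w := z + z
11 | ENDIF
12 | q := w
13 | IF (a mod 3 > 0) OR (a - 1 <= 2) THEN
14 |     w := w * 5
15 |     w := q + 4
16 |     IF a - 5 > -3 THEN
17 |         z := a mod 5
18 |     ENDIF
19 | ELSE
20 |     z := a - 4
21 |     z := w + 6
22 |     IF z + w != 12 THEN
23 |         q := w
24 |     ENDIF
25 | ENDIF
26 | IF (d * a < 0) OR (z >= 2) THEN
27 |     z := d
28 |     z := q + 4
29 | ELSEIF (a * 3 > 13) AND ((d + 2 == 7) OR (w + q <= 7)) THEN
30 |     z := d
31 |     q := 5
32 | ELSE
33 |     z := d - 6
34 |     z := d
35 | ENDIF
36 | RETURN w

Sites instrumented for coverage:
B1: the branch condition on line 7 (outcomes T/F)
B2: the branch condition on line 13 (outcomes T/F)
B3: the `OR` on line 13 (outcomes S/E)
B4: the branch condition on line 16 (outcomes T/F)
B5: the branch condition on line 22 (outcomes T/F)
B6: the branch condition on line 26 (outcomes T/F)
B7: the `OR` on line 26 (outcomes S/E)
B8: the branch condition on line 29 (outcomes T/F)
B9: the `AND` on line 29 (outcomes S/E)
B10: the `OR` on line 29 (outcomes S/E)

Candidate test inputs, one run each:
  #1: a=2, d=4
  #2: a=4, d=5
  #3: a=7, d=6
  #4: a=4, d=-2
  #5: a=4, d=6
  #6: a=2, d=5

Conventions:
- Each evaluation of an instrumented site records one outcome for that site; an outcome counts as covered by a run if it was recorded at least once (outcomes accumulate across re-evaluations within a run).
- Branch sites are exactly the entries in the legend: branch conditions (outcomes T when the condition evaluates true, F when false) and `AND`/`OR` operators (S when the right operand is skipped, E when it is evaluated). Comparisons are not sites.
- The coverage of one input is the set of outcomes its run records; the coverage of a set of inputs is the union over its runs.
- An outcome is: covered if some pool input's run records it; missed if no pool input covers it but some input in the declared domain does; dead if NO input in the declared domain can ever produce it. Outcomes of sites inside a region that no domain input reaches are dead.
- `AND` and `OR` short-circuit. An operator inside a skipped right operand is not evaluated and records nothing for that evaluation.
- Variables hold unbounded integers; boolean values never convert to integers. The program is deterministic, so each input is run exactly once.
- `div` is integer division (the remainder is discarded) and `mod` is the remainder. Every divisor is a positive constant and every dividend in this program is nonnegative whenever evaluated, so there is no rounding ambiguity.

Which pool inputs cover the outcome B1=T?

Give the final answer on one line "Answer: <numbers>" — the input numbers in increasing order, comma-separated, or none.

input #1 (a=2, d=4): does not produce B1=T
input #2 (a=4, d=5): produces B1=T
input #3 (a=7, d=6): produces B1=T
input #4 (a=4, d=-2): produces B1=T
input #5 (a=4, d=6): produces B1=T
input #6 (a=2, d=5): does not produce B1=T

Answer: 2, 3, 4, 5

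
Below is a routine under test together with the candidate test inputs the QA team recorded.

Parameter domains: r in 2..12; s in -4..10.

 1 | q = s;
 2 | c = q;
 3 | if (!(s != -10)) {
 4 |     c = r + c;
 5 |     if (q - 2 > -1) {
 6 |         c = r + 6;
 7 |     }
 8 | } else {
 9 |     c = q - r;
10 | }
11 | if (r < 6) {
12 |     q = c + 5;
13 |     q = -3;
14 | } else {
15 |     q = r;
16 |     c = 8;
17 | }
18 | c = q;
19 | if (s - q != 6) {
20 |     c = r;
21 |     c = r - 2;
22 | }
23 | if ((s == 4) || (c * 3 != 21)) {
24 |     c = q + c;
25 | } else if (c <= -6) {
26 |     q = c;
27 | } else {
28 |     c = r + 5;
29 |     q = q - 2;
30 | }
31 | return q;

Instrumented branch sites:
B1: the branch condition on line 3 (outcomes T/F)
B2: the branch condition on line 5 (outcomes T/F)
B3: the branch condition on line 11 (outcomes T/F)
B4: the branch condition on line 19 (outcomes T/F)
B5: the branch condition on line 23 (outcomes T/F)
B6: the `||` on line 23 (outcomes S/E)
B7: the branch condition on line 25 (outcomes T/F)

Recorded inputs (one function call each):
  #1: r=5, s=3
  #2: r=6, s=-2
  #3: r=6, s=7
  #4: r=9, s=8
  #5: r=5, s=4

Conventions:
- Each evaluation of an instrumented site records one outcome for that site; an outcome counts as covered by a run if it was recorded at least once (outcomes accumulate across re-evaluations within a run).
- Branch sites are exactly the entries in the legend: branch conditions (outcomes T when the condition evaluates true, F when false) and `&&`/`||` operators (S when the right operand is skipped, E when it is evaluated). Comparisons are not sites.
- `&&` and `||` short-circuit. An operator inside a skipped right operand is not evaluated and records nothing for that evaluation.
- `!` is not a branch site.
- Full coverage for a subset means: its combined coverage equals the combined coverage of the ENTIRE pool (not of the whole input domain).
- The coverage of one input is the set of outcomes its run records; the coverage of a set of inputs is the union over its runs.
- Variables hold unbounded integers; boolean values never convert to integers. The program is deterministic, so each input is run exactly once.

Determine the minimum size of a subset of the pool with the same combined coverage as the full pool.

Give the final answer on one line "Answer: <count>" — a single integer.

#1 (r=5, s=3) -> B1->F, B3->T, B4->F, B6->E, B5->T; covered: B1=F, B3=T, B4=F, B5=T, B6=E
#2 (r=6, s=-2) -> B1->F, B3->F, B4->T, B6->E, B5->T; covered: B1=F, B3=F, B4=T, B5=T, B6=E
#3 (r=6, s=7) -> B1->F, B3->F, B4->T, B6->E, B5->T; covered: B1=F, B3=F, B4=T, B5=T, B6=E
#4 (r=9, s=8) -> B1->F, B3->F, B4->T, B6->E, B5->F, B7->F; covered: B1=F, B3=F, B4=T, B5=F, B6=E, B7=F
#5 (r=5, s=4) -> B1->F, B3->T, B4->T, B6->S, B5->T; covered: B1=F, B3=T, B4=T, B5=T, B6=S
the full pool covers 10 outcomes: B1=F, B3=T, B3=F, B4=T, B4=F, B5=T, B5=F, B6=S, B6=E, B7=F
no size-1 subset reaches all 10 outcomes (best union: 6/10)
no size-2 subset reaches all 10 outcomes (best union: 9/10)
at size 3, {1, 4, 5} reaches all 10 outcomes; every lexicographically earlier size-3 subset fails

Answer: 3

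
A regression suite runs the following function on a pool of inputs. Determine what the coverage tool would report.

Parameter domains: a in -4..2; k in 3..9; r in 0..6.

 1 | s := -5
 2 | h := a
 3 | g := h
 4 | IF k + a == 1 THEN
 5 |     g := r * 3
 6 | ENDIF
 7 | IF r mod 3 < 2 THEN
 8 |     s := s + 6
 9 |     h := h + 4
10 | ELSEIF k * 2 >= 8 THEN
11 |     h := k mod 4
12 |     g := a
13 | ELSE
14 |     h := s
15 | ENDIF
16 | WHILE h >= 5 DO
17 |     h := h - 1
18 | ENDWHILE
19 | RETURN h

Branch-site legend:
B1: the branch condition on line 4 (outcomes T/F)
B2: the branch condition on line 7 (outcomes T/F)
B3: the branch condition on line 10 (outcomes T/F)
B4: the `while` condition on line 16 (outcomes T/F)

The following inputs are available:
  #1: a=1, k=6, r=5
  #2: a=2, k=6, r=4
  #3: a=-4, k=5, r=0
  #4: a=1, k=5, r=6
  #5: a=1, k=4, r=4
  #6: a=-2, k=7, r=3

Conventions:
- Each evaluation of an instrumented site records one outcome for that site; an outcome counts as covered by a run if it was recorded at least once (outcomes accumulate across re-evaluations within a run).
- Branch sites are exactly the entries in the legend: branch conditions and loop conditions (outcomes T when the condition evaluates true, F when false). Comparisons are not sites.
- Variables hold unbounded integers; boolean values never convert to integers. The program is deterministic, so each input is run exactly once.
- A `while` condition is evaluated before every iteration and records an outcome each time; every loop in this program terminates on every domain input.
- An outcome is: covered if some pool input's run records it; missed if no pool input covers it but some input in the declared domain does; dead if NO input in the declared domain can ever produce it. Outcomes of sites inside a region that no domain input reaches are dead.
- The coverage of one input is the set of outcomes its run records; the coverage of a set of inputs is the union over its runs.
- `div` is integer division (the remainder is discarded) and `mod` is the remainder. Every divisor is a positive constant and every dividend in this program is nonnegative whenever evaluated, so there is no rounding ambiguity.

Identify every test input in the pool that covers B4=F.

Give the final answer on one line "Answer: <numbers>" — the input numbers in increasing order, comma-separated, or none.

input #1 (a=1, k=6, r=5): covers B4=F
input #2 (a=2, k=6, r=4): covers B4=F
input #3 (a=-4, k=5, r=0): covers B4=F
input #4 (a=1, k=5, r=6): covers B4=F
input #5 (a=1, k=4, r=4): covers B4=F
input #6 (a=-2, k=7, r=3): covers B4=F

Answer: 1, 2, 3, 4, 5, 6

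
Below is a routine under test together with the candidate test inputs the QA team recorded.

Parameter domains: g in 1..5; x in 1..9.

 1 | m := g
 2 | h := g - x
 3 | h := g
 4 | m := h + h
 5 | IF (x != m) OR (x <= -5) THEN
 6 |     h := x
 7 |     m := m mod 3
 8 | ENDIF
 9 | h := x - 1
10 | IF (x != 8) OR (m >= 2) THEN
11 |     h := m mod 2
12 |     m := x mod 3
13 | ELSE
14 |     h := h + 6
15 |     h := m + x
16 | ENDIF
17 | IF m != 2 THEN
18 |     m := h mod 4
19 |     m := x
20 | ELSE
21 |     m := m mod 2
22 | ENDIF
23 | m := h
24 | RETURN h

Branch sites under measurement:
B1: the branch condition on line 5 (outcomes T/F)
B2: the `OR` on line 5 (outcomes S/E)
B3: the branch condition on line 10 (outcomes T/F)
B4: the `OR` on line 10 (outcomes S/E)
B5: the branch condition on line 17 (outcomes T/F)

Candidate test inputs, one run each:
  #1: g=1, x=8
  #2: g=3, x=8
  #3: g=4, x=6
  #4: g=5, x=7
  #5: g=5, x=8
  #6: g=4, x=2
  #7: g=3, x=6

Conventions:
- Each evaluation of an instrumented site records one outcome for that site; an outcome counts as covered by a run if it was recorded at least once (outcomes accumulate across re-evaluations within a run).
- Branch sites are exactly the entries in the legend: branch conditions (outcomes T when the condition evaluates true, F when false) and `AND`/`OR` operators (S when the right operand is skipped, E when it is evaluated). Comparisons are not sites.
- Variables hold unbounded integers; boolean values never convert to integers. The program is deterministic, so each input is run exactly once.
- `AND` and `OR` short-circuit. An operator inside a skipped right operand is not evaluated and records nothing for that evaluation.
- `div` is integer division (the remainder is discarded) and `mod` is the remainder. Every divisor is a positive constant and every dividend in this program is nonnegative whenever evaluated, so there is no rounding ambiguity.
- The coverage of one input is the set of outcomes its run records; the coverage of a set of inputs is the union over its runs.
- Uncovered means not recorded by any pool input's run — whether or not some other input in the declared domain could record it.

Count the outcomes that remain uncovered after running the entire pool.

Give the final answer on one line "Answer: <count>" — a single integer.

#1 (g=1, x=8) -> covered: B1=T, B2=S, B3=T, B4=E, B5=F
#2 (g=3, x=8) -> covered: B1=T, B2=S, B3=F, B4=E, B5=T
#3 (g=4, x=6) -> covered: B1=T, B2=S, B3=T, B4=S, B5=T
#4 (g=5, x=7) -> covered: B1=T, B2=S, B3=T, B4=S, B5=T
#5 (g=5, x=8) -> covered: B1=T, B2=S, B3=F, B4=E, B5=T
#6 (g=4, x=2) -> covered: B1=T, B2=S, B3=T, B4=S, B5=F
#7 (g=3, x=6) -> covered: B1=F, B2=E, B3=T, B4=S, B5=T
union over the pool: B1=T, B1=F, B2=S, B2=E, B3=T, B3=F, B4=S, B4=E, B5=T, B5=F
uncovered (0 of 10): none

Answer: 0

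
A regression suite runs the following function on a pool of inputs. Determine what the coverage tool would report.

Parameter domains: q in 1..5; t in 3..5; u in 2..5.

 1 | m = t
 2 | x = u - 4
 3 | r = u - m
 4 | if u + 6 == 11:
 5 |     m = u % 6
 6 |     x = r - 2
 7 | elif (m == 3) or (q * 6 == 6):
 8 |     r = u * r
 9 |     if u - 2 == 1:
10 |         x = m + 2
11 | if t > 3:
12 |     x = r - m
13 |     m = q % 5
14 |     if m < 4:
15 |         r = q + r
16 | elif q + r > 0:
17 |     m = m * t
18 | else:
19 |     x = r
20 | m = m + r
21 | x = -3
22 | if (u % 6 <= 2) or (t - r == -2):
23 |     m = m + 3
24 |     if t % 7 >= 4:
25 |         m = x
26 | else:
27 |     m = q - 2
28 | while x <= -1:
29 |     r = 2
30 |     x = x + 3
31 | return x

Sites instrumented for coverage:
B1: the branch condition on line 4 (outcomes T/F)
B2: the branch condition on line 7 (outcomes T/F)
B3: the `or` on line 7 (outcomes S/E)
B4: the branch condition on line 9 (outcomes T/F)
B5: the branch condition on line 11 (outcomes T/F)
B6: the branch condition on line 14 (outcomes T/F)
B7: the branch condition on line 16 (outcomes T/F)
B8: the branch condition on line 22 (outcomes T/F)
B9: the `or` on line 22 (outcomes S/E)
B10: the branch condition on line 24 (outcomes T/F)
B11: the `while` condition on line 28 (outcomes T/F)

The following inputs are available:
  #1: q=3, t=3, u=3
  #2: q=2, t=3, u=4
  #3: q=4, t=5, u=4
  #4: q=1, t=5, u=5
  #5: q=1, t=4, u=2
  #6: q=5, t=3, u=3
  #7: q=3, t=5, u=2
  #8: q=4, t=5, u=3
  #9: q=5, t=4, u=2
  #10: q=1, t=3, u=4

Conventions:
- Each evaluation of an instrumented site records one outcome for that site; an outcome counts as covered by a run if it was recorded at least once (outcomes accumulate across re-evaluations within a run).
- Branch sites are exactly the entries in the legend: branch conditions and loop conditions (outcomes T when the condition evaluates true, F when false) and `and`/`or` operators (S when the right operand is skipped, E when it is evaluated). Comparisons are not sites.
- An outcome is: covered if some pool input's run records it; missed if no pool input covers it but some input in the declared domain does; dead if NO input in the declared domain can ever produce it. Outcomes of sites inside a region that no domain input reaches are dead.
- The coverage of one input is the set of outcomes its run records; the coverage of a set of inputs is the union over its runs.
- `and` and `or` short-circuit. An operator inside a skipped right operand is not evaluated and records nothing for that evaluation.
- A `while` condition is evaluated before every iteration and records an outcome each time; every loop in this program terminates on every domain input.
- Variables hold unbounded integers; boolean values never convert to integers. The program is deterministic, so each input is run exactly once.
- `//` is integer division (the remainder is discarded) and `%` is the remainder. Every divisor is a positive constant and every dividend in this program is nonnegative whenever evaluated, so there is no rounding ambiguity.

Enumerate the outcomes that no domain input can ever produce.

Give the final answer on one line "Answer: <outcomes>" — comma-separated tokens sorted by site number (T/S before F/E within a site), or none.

exhaustive pass over the 60-input domain:
  reachable outcomes have witnesses, e.g. B1=T (e.g. q=1, t=3, u=5), B1=F (e.g. q=1, t=3, u=2), B2=T (e.g. q=1, t=3, u=2), B2=F (e.g. q=2, t=4, u=2)

Answer: none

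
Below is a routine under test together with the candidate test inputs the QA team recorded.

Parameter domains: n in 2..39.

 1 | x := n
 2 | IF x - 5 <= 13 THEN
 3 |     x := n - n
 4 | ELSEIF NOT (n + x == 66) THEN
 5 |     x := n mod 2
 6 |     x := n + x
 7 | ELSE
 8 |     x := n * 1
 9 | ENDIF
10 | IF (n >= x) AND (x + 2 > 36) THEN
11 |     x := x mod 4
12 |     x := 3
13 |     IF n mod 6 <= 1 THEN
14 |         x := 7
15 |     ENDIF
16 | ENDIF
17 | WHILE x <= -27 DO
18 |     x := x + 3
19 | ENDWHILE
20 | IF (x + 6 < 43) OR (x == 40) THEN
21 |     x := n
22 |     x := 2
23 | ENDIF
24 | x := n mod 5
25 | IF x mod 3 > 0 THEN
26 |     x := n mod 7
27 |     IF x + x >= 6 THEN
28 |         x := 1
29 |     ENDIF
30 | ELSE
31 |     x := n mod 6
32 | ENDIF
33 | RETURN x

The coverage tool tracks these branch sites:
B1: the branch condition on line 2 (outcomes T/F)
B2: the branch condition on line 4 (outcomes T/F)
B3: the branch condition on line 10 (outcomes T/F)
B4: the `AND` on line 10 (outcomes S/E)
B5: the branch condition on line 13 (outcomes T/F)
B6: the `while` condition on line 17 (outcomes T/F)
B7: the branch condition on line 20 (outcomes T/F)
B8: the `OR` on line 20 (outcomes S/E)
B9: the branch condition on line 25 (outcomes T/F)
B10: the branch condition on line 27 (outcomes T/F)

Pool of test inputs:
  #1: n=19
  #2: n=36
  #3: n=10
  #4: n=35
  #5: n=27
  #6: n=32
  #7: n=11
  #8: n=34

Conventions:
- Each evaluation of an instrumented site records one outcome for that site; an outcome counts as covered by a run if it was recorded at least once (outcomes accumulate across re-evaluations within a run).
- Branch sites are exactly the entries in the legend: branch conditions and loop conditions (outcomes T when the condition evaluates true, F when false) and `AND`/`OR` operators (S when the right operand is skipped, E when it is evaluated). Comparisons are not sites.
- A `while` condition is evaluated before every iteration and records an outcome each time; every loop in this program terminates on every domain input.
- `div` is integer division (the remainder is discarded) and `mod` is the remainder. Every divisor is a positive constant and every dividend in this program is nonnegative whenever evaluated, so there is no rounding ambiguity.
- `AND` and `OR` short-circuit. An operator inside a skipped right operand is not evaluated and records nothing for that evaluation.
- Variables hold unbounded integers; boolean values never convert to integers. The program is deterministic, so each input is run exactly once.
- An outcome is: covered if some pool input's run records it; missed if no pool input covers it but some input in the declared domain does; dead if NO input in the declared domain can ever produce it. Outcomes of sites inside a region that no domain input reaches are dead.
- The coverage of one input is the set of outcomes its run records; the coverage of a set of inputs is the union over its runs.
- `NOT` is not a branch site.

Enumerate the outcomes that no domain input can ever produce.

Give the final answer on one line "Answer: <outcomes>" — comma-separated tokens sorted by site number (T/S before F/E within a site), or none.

running all 38 domain inputs and tallying outcomes:
  B6=T: unreachable across the whole domain -> dead
  reachable outcomes have witnesses, e.g. B1=T (e.g. n=2), B1=F (e.g. n=19), B2=T (e.g. n=19), B2=F (e.g. n=33)

Answer: B6=T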